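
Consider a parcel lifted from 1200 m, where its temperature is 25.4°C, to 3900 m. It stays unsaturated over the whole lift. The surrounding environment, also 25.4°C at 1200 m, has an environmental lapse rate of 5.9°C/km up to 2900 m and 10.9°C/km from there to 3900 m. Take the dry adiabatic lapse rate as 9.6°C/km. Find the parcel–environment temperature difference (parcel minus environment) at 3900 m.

Parcel:
  Dry to 3900 m: -9.6 × 2.7 km = -25.92°C, so T = -0.52°C.
Environment:
  Environment, lower layer to 2900 m: -5.9 × 1.7 km = -10.03°C, so T = 15.37°C.
  Environment, upper layer to 3900 m: -10.9 × 1 km = -10.9°C, so T = 4.47°C.
T_parcel − T_env = -0.52 − 4.47 = -4.99°C

-4.99°C (parcel cooler than environment)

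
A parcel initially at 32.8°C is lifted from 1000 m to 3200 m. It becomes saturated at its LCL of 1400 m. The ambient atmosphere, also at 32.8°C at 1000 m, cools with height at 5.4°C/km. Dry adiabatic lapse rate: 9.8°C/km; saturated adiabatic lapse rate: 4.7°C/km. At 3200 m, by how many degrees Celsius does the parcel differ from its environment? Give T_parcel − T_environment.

Parcel:
  1000–1400 m, dry: Δz = 0.4 km ⇒ ΔT = -3.92°C; T = 28.88°C
  1400–3200 m, saturated: Δz = 1.8 km ⇒ ΔT = -8.46°C; T = 20.42°C
Environment:
  1000–3200 m, environment: Δz = 2.2 km ⇒ ΔT = -11.88°C; T = 20.92°C
T_parcel − T_env = 20.42 − 20.92 = -0.5°C

-0.5°C (parcel cooler than environment)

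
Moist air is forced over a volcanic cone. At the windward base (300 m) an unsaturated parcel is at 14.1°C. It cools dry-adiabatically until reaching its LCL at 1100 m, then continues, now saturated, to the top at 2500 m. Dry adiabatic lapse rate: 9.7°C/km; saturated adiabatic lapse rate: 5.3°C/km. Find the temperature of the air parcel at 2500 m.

Dry to 1100 m: -9.7 × 0.8 km = -7.76°C, so T = 6.34°C.
Saturated to 2500 m: -5.3 × 1.4 km = -7.42°C, so T = -1.08°C.

-1.08°C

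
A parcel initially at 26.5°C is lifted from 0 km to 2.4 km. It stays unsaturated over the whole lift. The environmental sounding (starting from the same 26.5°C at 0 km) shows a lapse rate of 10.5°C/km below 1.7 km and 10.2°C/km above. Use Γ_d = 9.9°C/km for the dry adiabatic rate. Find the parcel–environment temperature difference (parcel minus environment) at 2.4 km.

+1.23°C (parcel warmer than environment)

Parcel:
  Dry to 2400 m: -9.9 × 2.4 km = -23.76°C, so T = 2.74°C.
Environment:
  Environment, lower layer to 1700 m: -10.5 × 1.7 km = -17.85°C, so T = 8.65°C.
  Environment, upper layer to 2400 m: -10.2 × 0.7 km = -7.14°C, so T = 1.51°C.
T_parcel − T_env = 2.74 − 1.51 = +1.23°C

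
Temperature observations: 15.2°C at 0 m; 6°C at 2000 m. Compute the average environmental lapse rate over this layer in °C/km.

4.6°C/km

Γ = −ΔT/Δz = (15.2 − 6) / (2000 − 0) m
  = 9.2°C / 2 km = 4.6°C/km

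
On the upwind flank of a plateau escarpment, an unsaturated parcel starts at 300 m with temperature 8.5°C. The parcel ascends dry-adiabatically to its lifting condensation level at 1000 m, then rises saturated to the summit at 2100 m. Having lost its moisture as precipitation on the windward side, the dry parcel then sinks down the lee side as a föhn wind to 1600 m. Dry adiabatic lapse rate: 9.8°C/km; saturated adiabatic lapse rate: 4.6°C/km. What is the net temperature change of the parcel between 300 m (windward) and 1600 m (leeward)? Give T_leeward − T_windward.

-7.02°C

From 300 m to 1000 m (dry): cools by 9.8 × 0.7 = 6.86°C, giving 1.64°C.
From 1000 m to 2100 m (saturated): cools by 4.6 × 1.1 = 5.06°C, giving -3.42°C.
From 2100 m to 1600 m (dry descent): warms by 9.8 × 0.5 = 4.9°C, giving 1.48°C.
Net change vs windward start: 1.48 − 8.5 = -7.02°C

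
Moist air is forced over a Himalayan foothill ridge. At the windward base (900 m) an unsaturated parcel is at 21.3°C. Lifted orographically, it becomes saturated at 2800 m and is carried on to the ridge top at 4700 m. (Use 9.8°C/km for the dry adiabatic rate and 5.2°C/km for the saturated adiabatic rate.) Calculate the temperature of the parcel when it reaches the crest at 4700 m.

Dry to 2800 m: -9.8 × 1.9 km = -18.62°C, so T = 2.68°C.
Saturated to 4700 m: -5.2 × 1.9 km = -9.88°C, so T = -7.2°C.

-7.2°C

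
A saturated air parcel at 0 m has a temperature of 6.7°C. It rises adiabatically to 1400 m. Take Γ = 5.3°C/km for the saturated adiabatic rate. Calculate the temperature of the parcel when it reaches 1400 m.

From 0 m to 1400 m (saturated adiabatic): cools by 5.3 × 1.4 = 7.42°C, giving -0.72°C.

-0.72°C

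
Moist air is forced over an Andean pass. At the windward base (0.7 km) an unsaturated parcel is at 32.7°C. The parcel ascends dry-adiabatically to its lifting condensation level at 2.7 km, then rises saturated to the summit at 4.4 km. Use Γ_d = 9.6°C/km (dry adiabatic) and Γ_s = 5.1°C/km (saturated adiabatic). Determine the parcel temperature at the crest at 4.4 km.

4.83°C

Dry to 2700 m: -9.6 × 2 km = -19.2°C, so T = 13.5°C.
Saturated to 4400 m: -5.1 × 1.7 km = -8.67°C, so T = 4.83°C.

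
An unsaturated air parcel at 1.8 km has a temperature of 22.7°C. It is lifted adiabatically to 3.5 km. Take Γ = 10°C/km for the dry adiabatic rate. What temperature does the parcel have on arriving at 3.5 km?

5.7°C

1800–3500 m, dry adiabatic: Δz = 1.7 km ⇒ ΔT = -17°C; T = 5.7°C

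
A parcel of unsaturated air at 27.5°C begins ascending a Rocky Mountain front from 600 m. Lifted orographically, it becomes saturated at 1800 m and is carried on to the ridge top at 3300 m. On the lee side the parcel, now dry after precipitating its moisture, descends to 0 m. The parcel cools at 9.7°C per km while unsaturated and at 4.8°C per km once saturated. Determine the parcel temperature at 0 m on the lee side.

Dry to 1800 m: -9.7 × 1.2 km = -11.64°C, so T = 15.86°C.
Saturated to 3300 m: -4.8 × 1.5 km = -7.2°C, so T = 8.66°C.
Dry descent to 0 m: +9.7 × 3.3 km = +32.01°C, so T = 40.67°C.

40.67°C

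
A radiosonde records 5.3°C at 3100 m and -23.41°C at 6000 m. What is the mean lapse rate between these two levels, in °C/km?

Γ = −ΔT/Δz = (5.3 − (-23.41)) / (6000 − 3100) m
  = 28.71°C / 2.9 km = 9.9°C/km

9.9°C/km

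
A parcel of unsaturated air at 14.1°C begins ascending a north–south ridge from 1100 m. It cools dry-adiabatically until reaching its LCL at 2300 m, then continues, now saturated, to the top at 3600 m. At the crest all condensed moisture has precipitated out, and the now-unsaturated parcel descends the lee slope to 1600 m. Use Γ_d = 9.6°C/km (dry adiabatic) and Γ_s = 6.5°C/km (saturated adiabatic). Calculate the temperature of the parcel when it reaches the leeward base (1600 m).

13.33°C

From 1100 m to 2300 m (dry): cools by 9.6 × 1.2 = 11.52°C, giving 2.58°C.
From 2300 m to 3600 m (saturated): cools by 6.5 × 1.3 = 8.45°C, giving -5.87°C.
From 3600 m to 1600 m (dry descent): warms by 9.6 × 2 = 19.2°C, giving 13.33°C.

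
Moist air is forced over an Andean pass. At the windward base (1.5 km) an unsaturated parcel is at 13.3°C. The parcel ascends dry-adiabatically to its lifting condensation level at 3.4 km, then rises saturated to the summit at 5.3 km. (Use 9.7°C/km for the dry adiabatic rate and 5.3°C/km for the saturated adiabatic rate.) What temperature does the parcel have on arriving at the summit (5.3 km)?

1500 → 3400 m (dry, 9.7°C/km): ΔT = -9.7 × 1.9 = -18.43°C → T = -5.13°C
3400 → 5300 m (saturated, 5.3°C/km): ΔT = -5.3 × 1.9 = -10.07°C → T = -15.2°C

-15.2°C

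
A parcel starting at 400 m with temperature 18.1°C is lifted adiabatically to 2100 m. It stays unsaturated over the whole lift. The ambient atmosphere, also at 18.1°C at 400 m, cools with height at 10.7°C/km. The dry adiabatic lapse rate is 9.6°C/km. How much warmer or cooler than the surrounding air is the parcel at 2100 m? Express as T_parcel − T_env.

+1.87°C (parcel warmer than environment)

Parcel:
  400 → 2100 m (dry, 9.6°C/km): ΔT = -9.6 × 1.7 = -16.32°C → T = 1.78°C
Environment:
  400 → 2100 m (environment, 10.7°C/km): ΔT = -10.7 × 1.7 = -18.19°C → T = -0.09°C
T_parcel − T_env = 1.78 − (-0.09) = +1.87°C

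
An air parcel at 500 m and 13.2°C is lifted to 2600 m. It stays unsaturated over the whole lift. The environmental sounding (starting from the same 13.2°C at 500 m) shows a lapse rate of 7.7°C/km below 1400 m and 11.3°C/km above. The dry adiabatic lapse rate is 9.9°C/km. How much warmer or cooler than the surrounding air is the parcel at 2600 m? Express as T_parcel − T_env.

Parcel:
  Dry to 2600 m: -9.9 × 2.1 km = -20.79°C, so T = -7.59°C.
Environment:
  Environment, lower layer to 1400 m: -7.7 × 0.9 km = -6.93°C, so T = 6.27°C.
  Environment, upper layer to 2600 m: -11.3 × 1.2 km = -13.56°C, so T = -7.29°C.
T_parcel − T_env = -7.59 − (-7.29) = -0.3°C

-0.3°C (parcel cooler than environment)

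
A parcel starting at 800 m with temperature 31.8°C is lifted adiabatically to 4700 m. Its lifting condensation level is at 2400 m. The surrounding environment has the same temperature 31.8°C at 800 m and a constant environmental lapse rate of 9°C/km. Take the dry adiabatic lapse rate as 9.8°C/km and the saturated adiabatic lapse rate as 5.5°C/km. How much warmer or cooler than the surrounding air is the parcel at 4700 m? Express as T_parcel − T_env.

Parcel:
  800–2400 m, dry: Δz = 1.6 km ⇒ ΔT = -15.68°C; T = 16.12°C
  2400–4700 m, saturated: Δz = 2.3 km ⇒ ΔT = -12.65°C; T = 3.47°C
Environment:
  800–4700 m, environment: Δz = 3.9 km ⇒ ΔT = -35.1°C; T = -3.3°C
T_parcel − T_env = 3.47 − (-3.3) = +6.77°C

+6.77°C (parcel warmer than environment)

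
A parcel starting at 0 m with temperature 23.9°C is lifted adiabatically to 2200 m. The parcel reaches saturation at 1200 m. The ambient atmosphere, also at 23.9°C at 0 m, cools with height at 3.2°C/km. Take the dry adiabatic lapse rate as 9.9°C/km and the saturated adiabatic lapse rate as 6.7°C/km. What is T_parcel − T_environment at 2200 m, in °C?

Parcel:
  From 0 m to 1200 m (dry): cools by 9.9 × 1.2 = 11.88°C, giving 12.02°C.
  From 1200 m to 2200 m (saturated): cools by 6.7 × 1 = 6.7°C, giving 5.32°C.
Environment:
  From 0 m to 2200 m (environment): cools by 3.2 × 2.2 = 7.04°C, giving 16.86°C.
T_parcel − T_env = 5.32 − 16.86 = -11.54°C

-11.54°C (parcel cooler than environment)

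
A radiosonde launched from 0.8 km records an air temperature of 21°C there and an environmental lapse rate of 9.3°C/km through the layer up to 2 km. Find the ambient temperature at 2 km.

From 800 m to 2000 m (environmental): cools by 9.3 × 1.2 = 11.16°C, giving 9.84°C.

9.84°C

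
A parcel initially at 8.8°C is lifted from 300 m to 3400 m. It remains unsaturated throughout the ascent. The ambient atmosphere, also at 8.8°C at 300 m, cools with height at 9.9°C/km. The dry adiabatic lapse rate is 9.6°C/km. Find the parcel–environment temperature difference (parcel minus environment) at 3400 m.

Parcel:
  From 300 m to 3400 m (dry): cools by 9.6 × 3.1 = 29.76°C, giving -20.96°C.
Environment:
  From 300 m to 3400 m (environment): cools by 9.9 × 3.1 = 30.69°C, giving -21.89°C.
T_parcel − T_env = -20.96 − (-21.89) = +0.93°C

+0.93°C (parcel warmer than environment)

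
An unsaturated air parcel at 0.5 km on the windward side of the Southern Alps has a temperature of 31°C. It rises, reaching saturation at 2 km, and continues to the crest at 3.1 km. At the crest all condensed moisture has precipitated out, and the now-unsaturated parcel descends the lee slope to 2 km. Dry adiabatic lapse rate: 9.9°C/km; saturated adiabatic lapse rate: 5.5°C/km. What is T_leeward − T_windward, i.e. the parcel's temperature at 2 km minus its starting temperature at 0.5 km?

-10.01°C

Dry to 2000 m: -9.9 × 1.5 km = -14.85°C, so T = 16.15°C.
Saturated to 3100 m: -5.5 × 1.1 km = -6.05°C, so T = 10.1°C.
Dry descent to 2000 m: +9.9 × 1.1 km = +10.89°C, so T = 20.99°C.
Net change vs windward start: 20.99 − 31 = -10.01°C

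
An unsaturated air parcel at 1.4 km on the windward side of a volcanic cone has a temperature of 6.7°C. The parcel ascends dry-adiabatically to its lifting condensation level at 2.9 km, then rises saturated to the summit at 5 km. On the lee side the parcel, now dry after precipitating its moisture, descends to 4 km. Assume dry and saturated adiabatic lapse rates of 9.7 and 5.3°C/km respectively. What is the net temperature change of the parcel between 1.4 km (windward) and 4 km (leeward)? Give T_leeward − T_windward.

-15.98°C

1400 → 2900 m (dry, 9.7°C/km): ΔT = -9.7 × 1.5 = -14.55°C → T = -7.85°C
2900 → 5000 m (saturated, 5.3°C/km): ΔT = -5.3 × 2.1 = -11.13°C → T = -18.98°C
5000 → 4000 m (dry descent, 9.7°C/km): ΔT = +9.7 × 1 = +9.7°C → T = -9.28°C
Net change vs windward start: -9.28 − 6.7 = -15.98°C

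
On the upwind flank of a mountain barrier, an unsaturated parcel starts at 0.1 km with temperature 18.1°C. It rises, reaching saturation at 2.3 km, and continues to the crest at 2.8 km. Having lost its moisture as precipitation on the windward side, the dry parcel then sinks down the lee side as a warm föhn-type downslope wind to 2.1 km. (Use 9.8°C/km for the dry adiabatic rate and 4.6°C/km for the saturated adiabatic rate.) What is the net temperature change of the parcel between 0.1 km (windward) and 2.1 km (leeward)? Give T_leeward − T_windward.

-17°C

100–2300 m, dry: Δz = 2.2 km ⇒ ΔT = -21.56°C; T = -3.46°C
2300–2800 m, saturated: Δz = 0.5 km ⇒ ΔT = -2.3°C; T = -5.76°C
2800–2100 m, dry descent: Δz = 0.7 km ⇒ ΔT = +6.86°C; T = 1.1°C
Net change vs windward start: 1.1 − 18.1 = -17°C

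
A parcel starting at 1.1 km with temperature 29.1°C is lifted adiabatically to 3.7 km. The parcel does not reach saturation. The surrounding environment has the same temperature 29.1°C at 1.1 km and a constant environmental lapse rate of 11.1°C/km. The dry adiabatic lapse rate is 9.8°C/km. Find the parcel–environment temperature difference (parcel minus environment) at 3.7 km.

Parcel:
  1100 → 3700 m (dry, 9.8°C/km): ΔT = -9.8 × 2.6 = -25.48°C → T = 3.62°C
Environment:
  1100 → 3700 m (environment, 11.1°C/km): ΔT = -11.1 × 2.6 = -28.86°C → T = 0.24°C
T_parcel − T_env = 3.62 − 0.24 = +3.38°C

+3.38°C (parcel warmer than environment)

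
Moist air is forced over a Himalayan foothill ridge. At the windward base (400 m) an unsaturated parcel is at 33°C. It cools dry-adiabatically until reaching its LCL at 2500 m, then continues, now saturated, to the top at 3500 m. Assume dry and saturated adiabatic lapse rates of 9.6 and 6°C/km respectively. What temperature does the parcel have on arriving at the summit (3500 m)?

6.84°C

Dry to 2500 m: -9.6 × 2.1 km = -20.16°C, so T = 12.84°C.
Saturated to 3500 m: -6 × 1 km = -6°C, so T = 6.84°C.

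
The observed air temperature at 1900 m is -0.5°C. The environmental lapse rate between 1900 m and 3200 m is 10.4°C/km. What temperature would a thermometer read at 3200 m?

From 1900 m to 3200 m (environmental): cools by 10.4 × 1.3 = 13.52°C, giving -14.02°C.

-14.02°C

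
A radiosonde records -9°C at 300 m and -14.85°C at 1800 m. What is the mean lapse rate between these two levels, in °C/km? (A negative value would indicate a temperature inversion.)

Γ = −ΔT/Δz = (-9 − (-14.85)) / (1800 − 300) m
  = 5.85°C / 1.5 km = 3.9°C/km

3.9°C/km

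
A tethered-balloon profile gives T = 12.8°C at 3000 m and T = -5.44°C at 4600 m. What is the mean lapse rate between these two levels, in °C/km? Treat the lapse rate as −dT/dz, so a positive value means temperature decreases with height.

11.4°C/km

Γ = −ΔT/Δz = (12.8 − (-5.44)) / (4600 − 3000) m
  = 18.24°C / 1.6 km = 11.4°C/km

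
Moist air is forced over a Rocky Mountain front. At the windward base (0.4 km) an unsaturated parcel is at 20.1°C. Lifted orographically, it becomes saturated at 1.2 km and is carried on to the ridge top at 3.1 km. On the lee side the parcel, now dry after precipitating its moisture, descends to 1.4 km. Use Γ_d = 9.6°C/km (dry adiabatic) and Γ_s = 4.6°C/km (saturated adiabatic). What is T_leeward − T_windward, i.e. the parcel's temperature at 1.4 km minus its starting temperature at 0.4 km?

-0.1°C

400 → 1200 m (dry, 9.6°C/km): ΔT = -9.6 × 0.8 = -7.68°C → T = 12.42°C
1200 → 3100 m (saturated, 4.6°C/km): ΔT = -4.6 × 1.9 = -8.74°C → T = 3.68°C
3100 → 1400 m (dry descent, 9.6°C/km): ΔT = +9.6 × 1.7 = +16.32°C → T = 20°C
Net change vs windward start: 20 − 20.1 = -0.1°C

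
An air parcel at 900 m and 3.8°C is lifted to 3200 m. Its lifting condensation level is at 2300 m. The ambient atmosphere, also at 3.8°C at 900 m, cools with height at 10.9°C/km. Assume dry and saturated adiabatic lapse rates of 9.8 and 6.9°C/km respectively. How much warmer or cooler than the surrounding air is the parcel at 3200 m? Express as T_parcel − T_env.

+5.14°C (parcel warmer than environment)

Parcel:
  900 → 2300 m (dry, 9.8°C/km): ΔT = -9.8 × 1.4 = -13.72°C → T = -9.92°C
  2300 → 3200 m (saturated, 6.9°C/km): ΔT = -6.9 × 0.9 = -6.21°C → T = -16.13°C
Environment:
  900 → 3200 m (environment, 10.9°C/km): ΔT = -10.9 × 2.3 = -25.07°C → T = -21.27°C
T_parcel − T_env = -16.13 − (-21.27) = +5.14°C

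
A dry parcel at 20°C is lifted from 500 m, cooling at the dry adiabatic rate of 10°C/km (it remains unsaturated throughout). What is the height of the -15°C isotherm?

Height above start = (20 − (-15)) / 10 = 3.5 km
Altitude = 500 m + 3500 m = 4000 m

4000 m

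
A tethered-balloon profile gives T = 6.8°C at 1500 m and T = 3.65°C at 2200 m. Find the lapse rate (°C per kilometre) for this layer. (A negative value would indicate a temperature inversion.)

Γ = −ΔT/Δz = (6.8 − 3.65) / (2200 − 1500) m
  = 3.15°C / 0.7 km = 4.5°C/km

4.5°C/km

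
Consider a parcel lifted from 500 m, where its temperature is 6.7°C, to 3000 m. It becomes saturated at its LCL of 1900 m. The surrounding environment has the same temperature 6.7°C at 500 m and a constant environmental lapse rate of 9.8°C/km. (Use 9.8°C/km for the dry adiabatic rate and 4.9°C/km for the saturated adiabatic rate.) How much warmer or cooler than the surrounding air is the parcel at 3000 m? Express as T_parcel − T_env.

+5.39°C (parcel warmer than environment)

Parcel:
  500–1900 m, dry: Δz = 1.4 km ⇒ ΔT = -13.72°C; T = -7.02°C
  1900–3000 m, saturated: Δz = 1.1 km ⇒ ΔT = -5.39°C; T = -12.41°C
Environment:
  500–3000 m, environment: Δz = 2.5 km ⇒ ΔT = -24.5°C; T = -17.8°C
T_parcel − T_env = -12.41 − (-17.8) = +5.39°C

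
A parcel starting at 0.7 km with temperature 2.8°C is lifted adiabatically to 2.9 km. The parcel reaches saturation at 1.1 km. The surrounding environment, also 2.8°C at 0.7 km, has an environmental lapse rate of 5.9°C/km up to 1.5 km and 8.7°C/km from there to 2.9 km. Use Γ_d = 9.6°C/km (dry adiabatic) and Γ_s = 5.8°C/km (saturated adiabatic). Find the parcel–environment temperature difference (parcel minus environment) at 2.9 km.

+2.62°C (parcel warmer than environment)

Parcel:
  Dry to 1100 m: -9.6 × 0.4 km = -3.84°C, so T = -1.04°C.
  Saturated to 2900 m: -5.8 × 1.8 km = -10.44°C, so T = -11.48°C.
Environment:
  Environment, lower layer to 1500 m: -5.9 × 0.8 km = -4.72°C, so T = -1.92°C.
  Environment, upper layer to 2900 m: -8.7 × 1.4 km = -12.18°C, so T = -14.1°C.
T_parcel − T_env = -11.48 − (-14.1) = +2.62°C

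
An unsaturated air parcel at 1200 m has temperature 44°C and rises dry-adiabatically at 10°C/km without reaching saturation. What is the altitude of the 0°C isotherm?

5600 m

Height above start = (44 − 0) / 10 = 4.4 km
Altitude = 1200 m + 4400 m = 5600 m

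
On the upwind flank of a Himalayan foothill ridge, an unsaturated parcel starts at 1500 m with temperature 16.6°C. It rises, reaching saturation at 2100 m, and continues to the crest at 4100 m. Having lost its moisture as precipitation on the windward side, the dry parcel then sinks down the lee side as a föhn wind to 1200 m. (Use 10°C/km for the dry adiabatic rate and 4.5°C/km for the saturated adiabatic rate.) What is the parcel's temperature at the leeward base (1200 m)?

From 1500 m to 2100 m (dry): cools by 10 × 0.6 = 6°C, giving 10.6°C.
From 2100 m to 4100 m (saturated): cools by 4.5 × 2 = 9°C, giving 1.6°C.
From 4100 m to 1200 m (dry descent): warms by 10 × 2.9 = 29°C, giving 30.6°C.

30.6°C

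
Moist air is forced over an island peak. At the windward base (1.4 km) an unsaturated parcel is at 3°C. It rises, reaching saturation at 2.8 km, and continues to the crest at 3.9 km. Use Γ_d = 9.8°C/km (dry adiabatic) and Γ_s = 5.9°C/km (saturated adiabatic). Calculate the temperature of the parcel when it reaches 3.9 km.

-17.21°C

Dry to 2800 m: -9.8 × 1.4 km = -13.72°C, so T = -10.72°C.
Saturated to 3900 m: -5.9 × 1.1 km = -6.49°C, so T = -17.21°C.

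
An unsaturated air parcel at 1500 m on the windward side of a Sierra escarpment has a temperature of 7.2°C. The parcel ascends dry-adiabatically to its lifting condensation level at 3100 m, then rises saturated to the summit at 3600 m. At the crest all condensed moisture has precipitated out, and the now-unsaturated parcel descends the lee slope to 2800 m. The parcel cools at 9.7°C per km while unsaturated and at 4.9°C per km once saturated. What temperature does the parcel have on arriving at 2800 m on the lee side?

-3.01°C

Dry to 3100 m: -9.7 × 1.6 km = -15.52°C, so T = -8.32°C.
Saturated to 3600 m: -4.9 × 0.5 km = -2.45°C, so T = -10.77°C.
Dry descent to 2800 m: +9.7 × 0.8 km = +7.76°C, so T = -3.01°C.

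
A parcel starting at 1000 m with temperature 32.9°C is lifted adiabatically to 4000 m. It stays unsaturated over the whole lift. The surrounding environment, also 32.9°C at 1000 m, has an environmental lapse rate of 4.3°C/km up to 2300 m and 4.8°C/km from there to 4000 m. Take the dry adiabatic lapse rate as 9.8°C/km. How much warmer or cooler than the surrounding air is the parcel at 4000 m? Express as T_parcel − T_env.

Parcel:
  Dry to 4000 m: -9.8 × 3 km = -29.4°C, so T = 3.5°C.
Environment:
  Environment, lower layer to 2300 m: -4.3 × 1.3 km = -5.59°C, so T = 27.31°C.
  Environment, upper layer to 4000 m: -4.8 × 1.7 km = -8.16°C, so T = 19.15°C.
T_parcel − T_env = 3.5 − 19.15 = -15.65°C

-15.65°C (parcel cooler than environment)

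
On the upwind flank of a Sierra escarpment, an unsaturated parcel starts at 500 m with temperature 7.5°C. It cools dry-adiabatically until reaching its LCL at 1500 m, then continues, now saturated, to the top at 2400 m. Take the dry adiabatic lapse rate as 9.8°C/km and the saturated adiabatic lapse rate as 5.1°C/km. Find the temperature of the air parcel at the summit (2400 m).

-6.89°C

From 500 m to 1500 m (dry): cools by 9.8 × 1 = 9.8°C, giving -2.3°C.
From 1500 m to 2400 m (saturated): cools by 5.1 × 0.9 = 4.59°C, giving -6.89°C.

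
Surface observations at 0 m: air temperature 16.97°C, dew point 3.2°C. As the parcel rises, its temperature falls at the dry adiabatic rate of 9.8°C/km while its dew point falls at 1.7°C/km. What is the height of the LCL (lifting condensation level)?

1700 m

T and T_d converge at 9.8 − 1.7 = 8.1°C per km
Height above start = (16.97 − 3.2) / 8.1 = 1.7 km
LCL altitude = 0 m + 1700 m = 1700 m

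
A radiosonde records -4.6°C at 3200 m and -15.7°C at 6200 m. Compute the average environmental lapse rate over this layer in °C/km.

3.7°C/km

Γ = −ΔT/Δz = (-4.6 − (-15.7)) / (6200 − 3200) m
  = 11.1°C / 3 km = 3.7°C/km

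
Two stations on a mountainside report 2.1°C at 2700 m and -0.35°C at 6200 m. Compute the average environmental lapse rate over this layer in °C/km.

0.7°C/km

Γ = −ΔT/Δz = (2.1 − (-0.35)) / (6200 − 2700) m
  = 2.45°C / 3.5 km = 0.7°C/km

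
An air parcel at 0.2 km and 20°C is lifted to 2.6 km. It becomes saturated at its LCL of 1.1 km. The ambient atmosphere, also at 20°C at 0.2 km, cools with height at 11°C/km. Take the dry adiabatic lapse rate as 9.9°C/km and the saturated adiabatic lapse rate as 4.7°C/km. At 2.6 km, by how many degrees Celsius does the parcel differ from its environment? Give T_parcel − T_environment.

+10.44°C (parcel warmer than environment)

Parcel:
  200–1100 m, dry: Δz = 0.9 km ⇒ ΔT = -8.91°C; T = 11.09°C
  1100–2600 m, saturated: Δz = 1.5 km ⇒ ΔT = -7.05°C; T = 4.04°C
Environment:
  200–2600 m, environment: Δz = 2.4 km ⇒ ΔT = -26.4°C; T = -6.4°C
T_parcel − T_env = 4.04 − (-6.4) = +10.44°C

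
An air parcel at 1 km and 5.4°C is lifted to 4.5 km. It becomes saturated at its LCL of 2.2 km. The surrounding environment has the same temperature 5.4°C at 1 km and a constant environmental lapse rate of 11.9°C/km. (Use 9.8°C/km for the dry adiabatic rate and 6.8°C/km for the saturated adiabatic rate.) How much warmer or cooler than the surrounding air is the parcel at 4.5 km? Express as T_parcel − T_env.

Parcel:
  1000–2200 m, dry: Δz = 1.2 km ⇒ ΔT = -11.76°C; T = -6.36°C
  2200–4500 m, saturated: Δz = 2.3 km ⇒ ΔT = -15.64°C; T = -22°C
Environment:
  1000–4500 m, environment: Δz = 3.5 km ⇒ ΔT = -41.65°C; T = -36.25°C
T_parcel − T_env = -22 − (-36.25) = +14.25°C

+14.25°C (parcel warmer than environment)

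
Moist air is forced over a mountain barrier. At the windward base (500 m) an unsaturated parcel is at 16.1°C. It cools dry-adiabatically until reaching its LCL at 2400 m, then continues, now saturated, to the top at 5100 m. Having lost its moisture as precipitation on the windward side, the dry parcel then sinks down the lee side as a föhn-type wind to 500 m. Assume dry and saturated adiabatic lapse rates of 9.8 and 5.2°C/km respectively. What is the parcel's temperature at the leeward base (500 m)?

28.52°C

500–2400 m, dry: Δz = 1.9 km ⇒ ΔT = -18.62°C; T = -2.52°C
2400–5100 m, saturated: Δz = 2.7 km ⇒ ΔT = -14.04°C; T = -16.56°C
5100–500 m, dry descent: Δz = 4.6 km ⇒ ΔT = +45.08°C; T = 28.52°C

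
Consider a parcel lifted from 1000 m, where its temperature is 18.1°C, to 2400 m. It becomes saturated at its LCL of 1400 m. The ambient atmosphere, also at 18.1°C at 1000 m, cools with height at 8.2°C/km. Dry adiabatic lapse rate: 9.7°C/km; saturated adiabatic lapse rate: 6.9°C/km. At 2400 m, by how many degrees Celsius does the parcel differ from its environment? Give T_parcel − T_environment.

+0.7°C (parcel warmer than environment)

Parcel:
  1000–1400 m, dry: Δz = 0.4 km ⇒ ΔT = -3.88°C; T = 14.22°C
  1400–2400 m, saturated: Δz = 1 km ⇒ ΔT = -6.9°C; T = 7.32°C
Environment:
  1000–2400 m, environment: Δz = 1.4 km ⇒ ΔT = -11.48°C; T = 6.62°C
T_parcel − T_env = 7.32 − 6.62 = +0.7°C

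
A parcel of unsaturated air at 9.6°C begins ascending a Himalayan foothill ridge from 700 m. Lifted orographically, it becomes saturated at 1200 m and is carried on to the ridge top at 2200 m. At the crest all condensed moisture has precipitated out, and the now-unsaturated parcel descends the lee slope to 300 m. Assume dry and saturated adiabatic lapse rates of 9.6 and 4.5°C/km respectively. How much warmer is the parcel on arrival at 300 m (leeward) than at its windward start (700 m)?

+8.94°C

700 → 1200 m (dry, 9.6°C/km): ΔT = -9.6 × 0.5 = -4.8°C → T = 4.8°C
1200 → 2200 m (saturated, 4.5°C/km): ΔT = -4.5 × 1 = -4.5°C → T = 0.3°C
2200 → 300 m (dry descent, 9.6°C/km): ΔT = +9.6 × 1.9 = +18.24°C → T = 18.54°C
Net change vs windward start: 18.54 − 9.6 = +8.94°C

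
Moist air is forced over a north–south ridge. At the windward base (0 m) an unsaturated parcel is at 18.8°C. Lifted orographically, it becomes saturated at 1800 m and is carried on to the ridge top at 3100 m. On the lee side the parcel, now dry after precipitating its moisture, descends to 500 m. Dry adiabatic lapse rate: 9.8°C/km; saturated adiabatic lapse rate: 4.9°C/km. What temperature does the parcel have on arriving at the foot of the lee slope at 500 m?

0–1800 m, dry: Δz = 1.8 km ⇒ ΔT = -17.64°C; T = 1.16°C
1800–3100 m, saturated: Δz = 1.3 km ⇒ ΔT = -6.37°C; T = -5.21°C
3100–500 m, dry descent: Δz = 2.6 km ⇒ ΔT = +25.48°C; T = 20.27°C

20.27°C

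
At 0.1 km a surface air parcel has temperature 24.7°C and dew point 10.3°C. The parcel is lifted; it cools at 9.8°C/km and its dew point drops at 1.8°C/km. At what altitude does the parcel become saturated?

1.9 km

T and T_d converge at 9.8 − 1.8 = 8°C per km
Height above start = (24.7 − 10.3) / 8 = 1.8 km
LCL altitude = 100 m + 1800 m = 1900 m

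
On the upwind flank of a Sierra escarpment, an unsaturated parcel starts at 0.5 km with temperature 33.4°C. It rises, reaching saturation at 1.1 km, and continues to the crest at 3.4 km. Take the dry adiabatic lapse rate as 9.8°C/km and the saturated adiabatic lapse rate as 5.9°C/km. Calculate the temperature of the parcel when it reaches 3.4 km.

500 → 1100 m (dry, 9.8°C/km): ΔT = -9.8 × 0.6 = -5.88°C → T = 27.52°C
1100 → 3400 m (saturated, 5.9°C/km): ΔT = -5.9 × 2.3 = -13.57°C → T = 13.95°C

13.95°C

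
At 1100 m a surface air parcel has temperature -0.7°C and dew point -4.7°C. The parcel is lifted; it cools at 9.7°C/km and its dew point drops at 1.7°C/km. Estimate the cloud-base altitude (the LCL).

T and T_d converge at 9.7 − 1.7 = 8°C per km
Height above start = (-0.7 − (-4.7)) / 8 = 0.5 km
LCL altitude = 1100 m + 500 m = 1600 m

1600 m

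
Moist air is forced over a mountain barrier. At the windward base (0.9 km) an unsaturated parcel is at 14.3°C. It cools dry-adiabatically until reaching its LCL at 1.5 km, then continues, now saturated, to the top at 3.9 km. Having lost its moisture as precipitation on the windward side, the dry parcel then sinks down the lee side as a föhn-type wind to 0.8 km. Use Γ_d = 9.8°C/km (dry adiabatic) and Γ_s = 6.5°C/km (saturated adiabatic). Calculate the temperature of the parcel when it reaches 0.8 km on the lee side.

23.2°C

900 → 1500 m (dry, 9.8°C/km): ΔT = -9.8 × 0.6 = -5.88°C → T = 8.42°C
1500 → 3900 m (saturated, 6.5°C/km): ΔT = -6.5 × 2.4 = -15.6°C → T = -7.18°C
3900 → 800 m (dry descent, 9.8°C/km): ΔT = +9.8 × 3.1 = +30.38°C → T = 23.2°C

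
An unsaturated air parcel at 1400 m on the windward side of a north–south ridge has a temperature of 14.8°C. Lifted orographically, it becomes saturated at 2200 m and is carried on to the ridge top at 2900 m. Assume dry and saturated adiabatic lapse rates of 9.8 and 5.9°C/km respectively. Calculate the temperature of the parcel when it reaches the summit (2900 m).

2.83°C

Dry to 2200 m: -9.8 × 0.8 km = -7.84°C, so T = 6.96°C.
Saturated to 2900 m: -5.9 × 0.7 km = -4.13°C, so T = 2.83°C.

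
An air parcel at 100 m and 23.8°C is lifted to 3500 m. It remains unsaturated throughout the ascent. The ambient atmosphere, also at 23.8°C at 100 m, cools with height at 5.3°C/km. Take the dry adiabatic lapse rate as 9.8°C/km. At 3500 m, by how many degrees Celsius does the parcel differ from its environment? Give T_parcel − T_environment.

-15.3°C (parcel cooler than environment)

Parcel:
  Dry to 3500 m: -9.8 × 3.4 km = -33.32°C, so T = -9.52°C.
Environment:
  Environment to 3500 m: -5.3 × 3.4 km = -18.02°C, so T = 5.78°C.
T_parcel − T_env = -9.52 − 5.78 = -15.3°C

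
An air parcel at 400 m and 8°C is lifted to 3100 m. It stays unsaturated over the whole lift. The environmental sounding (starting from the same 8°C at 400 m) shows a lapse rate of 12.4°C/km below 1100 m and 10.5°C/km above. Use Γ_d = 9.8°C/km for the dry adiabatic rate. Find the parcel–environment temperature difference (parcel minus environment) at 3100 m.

Parcel:
  400–3100 m, dry: Δz = 2.7 km ⇒ ΔT = -26.46°C; T = -18.46°C
Environment:
  400–1100 m, environment, lower layer: Δz = 0.7 km ⇒ ΔT = -8.68°C; T = -0.68°C
  1100–3100 m, environment, upper layer: Δz = 2 km ⇒ ΔT = -21°C; T = -21.68°C
T_parcel − T_env = -18.46 − (-21.68) = +3.22°C

+3.22°C (parcel warmer than environment)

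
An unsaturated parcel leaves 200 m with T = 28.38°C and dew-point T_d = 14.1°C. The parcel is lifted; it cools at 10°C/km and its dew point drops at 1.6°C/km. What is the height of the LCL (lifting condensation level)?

T and T_d converge at 10 − 1.6 = 8.4°C per km
Height above start = (28.38 − 14.1) / 8.4 = 1.7 km
LCL altitude = 200 m + 1700 m = 1900 m

1900 m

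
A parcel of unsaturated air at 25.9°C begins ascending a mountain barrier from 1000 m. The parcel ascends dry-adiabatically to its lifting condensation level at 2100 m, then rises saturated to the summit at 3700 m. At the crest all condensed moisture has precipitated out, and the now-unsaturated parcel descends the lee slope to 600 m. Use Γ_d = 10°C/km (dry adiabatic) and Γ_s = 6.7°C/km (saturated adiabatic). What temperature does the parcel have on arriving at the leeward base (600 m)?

Dry to 2100 m: -10 × 1.1 km = -11°C, so T = 14.9°C.
Saturated to 3700 m: -6.7 × 1.6 km = -10.72°C, so T = 4.18°C.
Dry descent to 600 m: +10 × 3.1 km = +31°C, so T = 35.18°C.

35.18°C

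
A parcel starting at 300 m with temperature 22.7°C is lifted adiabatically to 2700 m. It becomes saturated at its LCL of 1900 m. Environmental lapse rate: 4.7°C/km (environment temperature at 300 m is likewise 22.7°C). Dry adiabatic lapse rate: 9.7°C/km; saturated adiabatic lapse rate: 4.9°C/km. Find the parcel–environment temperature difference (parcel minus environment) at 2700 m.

Parcel:
  300 → 1900 m (dry, 9.7°C/km): ΔT = -9.7 × 1.6 = -15.52°C → T = 7.18°C
  1900 → 2700 m (saturated, 4.9°C/km): ΔT = -4.9 × 0.8 = -3.92°C → T = 3.26°C
Environment:
  300 → 2700 m (environment, 4.7°C/km): ΔT = -4.7 × 2.4 = -11.28°C → T = 11.42°C
T_parcel − T_env = 3.26 − 11.42 = -8.16°C

-8.16°C (parcel cooler than environment)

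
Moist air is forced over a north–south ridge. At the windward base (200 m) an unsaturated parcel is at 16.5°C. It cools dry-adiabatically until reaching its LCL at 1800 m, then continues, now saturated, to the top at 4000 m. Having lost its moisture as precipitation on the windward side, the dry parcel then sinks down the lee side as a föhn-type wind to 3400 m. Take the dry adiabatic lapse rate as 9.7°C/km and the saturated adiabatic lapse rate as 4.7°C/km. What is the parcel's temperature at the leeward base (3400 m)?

-3.54°C

200 → 1800 m (dry, 9.7°C/km): ΔT = -9.7 × 1.6 = -15.52°C → T = 0.98°C
1800 → 4000 m (saturated, 4.7°C/km): ΔT = -4.7 × 2.2 = -10.34°C → T = -9.36°C
4000 → 3400 m (dry descent, 9.7°C/km): ΔT = +9.7 × 0.6 = +5.82°C → T = -3.54°C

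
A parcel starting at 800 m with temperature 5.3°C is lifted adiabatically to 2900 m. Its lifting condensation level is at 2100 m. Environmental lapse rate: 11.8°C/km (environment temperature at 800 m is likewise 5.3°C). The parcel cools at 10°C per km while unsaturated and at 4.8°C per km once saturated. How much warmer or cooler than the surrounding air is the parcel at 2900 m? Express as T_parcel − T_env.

Parcel:
  800–2100 m, dry: Δz = 1.3 km ⇒ ΔT = -13°C; T = -7.7°C
  2100–2900 m, saturated: Δz = 0.8 km ⇒ ΔT = -3.84°C; T = -11.54°C
Environment:
  800–2900 m, environment: Δz = 2.1 km ⇒ ΔT = -24.78°C; T = -19.48°C
T_parcel − T_env = -11.54 − (-19.48) = +7.94°C

+7.94°C (parcel warmer than environment)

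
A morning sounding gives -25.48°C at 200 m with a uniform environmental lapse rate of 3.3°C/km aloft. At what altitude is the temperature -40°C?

Height above start = (-25.48 − (-40)) / 3.3 = 4.4 km
Altitude = 200 m + 4400 m = 4600 m

4600 m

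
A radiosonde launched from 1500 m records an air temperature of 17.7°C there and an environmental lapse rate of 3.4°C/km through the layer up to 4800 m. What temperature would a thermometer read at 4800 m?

1500 → 4800 m (environmental, 3.4°C/km): ΔT = -3.4 × 3.3 = -11.22°C → T = 6.48°C

6.48°C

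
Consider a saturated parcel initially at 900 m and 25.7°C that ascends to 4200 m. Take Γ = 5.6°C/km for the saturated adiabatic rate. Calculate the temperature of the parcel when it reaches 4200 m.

7.22°C

900–4200 m, saturated adiabatic: Δz = 3.3 km ⇒ ΔT = -18.48°C; T = 7.22°C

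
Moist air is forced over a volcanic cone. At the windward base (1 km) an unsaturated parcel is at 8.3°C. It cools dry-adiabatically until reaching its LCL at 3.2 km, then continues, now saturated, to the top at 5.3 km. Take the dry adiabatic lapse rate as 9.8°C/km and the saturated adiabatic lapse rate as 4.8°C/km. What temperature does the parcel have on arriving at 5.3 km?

-23.34°C

1000–3200 m, dry: Δz = 2.2 km ⇒ ΔT = -21.56°C; T = -13.26°C
3200–5300 m, saturated: Δz = 2.1 km ⇒ ΔT = -10.08°C; T = -23.34°C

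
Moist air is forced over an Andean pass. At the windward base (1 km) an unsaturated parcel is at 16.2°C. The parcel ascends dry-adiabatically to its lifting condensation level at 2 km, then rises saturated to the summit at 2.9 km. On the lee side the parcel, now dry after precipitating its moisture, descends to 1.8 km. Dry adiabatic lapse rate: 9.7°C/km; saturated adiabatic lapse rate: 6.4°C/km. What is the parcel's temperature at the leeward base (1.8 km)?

11.41°C

From 1000 m to 2000 m (dry): cools by 9.7 × 1 = 9.7°C, giving 6.5°C.
From 2000 m to 2900 m (saturated): cools by 6.4 × 0.9 = 5.76°C, giving 0.74°C.
From 2900 m to 1800 m (dry descent): warms by 9.7 × 1.1 = 10.67°C, giving 11.41°C.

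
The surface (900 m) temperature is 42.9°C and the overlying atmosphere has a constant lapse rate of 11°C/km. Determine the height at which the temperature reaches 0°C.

Height above start = (42.9 − 0) / 11 = 3.9 km
Altitude = 900 m + 3900 m = 4800 m

4800 m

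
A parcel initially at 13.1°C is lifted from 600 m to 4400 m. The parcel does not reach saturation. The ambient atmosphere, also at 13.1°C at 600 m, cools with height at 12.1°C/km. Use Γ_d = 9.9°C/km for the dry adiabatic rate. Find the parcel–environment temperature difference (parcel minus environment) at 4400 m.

Parcel:
  From 600 m to 4400 m (dry): cools by 9.9 × 3.8 = 37.62°C, giving -24.52°C.
Environment:
  From 600 m to 4400 m (environment): cools by 12.1 × 3.8 = 45.98°C, giving -32.88°C.
T_parcel − T_env = -24.52 − (-32.88) = +8.36°C

+8.36°C (parcel warmer than environment)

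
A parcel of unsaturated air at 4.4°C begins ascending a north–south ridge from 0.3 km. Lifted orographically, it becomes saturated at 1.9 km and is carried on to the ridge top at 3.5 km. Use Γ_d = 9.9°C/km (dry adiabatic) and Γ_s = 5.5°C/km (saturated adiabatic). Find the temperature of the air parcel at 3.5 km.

Dry to 1900 m: -9.9 × 1.6 km = -15.84°C, so T = -11.44°C.
Saturated to 3500 m: -5.5 × 1.6 km = -8.8°C, so T = -20.24°C.

-20.24°C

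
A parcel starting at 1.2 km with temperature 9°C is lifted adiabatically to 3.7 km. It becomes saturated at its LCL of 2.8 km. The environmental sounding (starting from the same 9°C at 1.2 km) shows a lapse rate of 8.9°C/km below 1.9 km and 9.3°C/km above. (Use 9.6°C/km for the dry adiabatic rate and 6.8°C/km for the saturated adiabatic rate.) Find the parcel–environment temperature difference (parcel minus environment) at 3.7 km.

+1.49°C (parcel warmer than environment)

Parcel:
  1200 → 2800 m (dry, 9.6°C/km): ΔT = -9.6 × 1.6 = -15.36°C → T = -6.36°C
  2800 → 3700 m (saturated, 6.8°C/km): ΔT = -6.8 × 0.9 = -6.12°C → T = -12.48°C
Environment:
  1200 → 1900 m (environment, lower layer, 8.9°C/km): ΔT = -8.9 × 0.7 = -6.23°C → T = 2.77°C
  1900 → 3700 m (environment, upper layer, 9.3°C/km): ΔT = -9.3 × 1.8 = -16.74°C → T = -13.97°C
T_parcel − T_env = -12.48 − (-13.97) = +1.49°C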